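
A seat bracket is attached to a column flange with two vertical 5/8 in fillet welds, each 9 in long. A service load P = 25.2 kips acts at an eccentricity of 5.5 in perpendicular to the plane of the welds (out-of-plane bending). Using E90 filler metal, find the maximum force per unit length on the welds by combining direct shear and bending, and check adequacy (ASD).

E90XX → F_EXX = 90 ksi.
L_w = 2 × 9 = 18 in; section modulus (unit throat) S = 2 × L²/6 = 27 in².
Direct shear f_v = P/L_w = 25.2/18 = 1.4 kip/in.
Moment M = P × e = 25.2 × 5.5 = 138.6 kip·in; bending f_b = M/S = 5.133 kip/in.
f_max = √(f_v² + f_b²) = √(1.4² + 5.133²) = 5.321 kip/in.
r_n/Ω = (1/2.0) × 0.6 × 90 × (0.707 × 0.625) = 11.93 kip/in → adequate.

f_max ≈ 5.32 kip/in; adequate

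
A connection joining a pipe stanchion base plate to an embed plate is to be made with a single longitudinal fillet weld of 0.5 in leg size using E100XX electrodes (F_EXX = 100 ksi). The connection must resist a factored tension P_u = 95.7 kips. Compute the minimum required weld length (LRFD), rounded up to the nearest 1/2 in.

Throat t_e = 0.707 × 0.5 = 0.3535 in.
φr_n = 0.75 × 0.6 × 100 × 0.3535 = 15.91 kips/in.
L_req = P_u / φr_n = 95.7 / 15.91 = 6.016 in total.
Round up → use L = 6.5 in.

L = 6.5 in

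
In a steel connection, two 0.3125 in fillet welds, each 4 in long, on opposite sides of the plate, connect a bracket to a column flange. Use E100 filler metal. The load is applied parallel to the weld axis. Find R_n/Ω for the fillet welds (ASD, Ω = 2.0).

R_n/Ω ≈ 53 kip

E100XX → F_EXX = 100 ksi.
Effective throat t_e = 0.707 × 0.3125 = 0.2209 in.
Total length L = 8 in; A_we = 0.2209 × 8 = 1.767 in².
F_nw = 0.6 F_EXX = 0.6 × 100 = 60 ksi.
R_n = 60 × 1.767 = 106 kip; R_n/Ω = 106/2.0 = 53.02 kip.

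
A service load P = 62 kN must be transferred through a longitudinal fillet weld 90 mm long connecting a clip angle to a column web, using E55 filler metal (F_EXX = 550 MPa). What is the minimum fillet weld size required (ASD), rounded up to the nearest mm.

Total weld length L = 90 mm.
Required throat t_e = P × Ω / (0.6 F_EXX × L) = 62 × 2.0 / (0.6 × 550 × 90 × 10⁻³) = 4.175 mm.
Required leg w = t_e / 0.707 = 5.905 mm → use 6 mm.

w = 6 mm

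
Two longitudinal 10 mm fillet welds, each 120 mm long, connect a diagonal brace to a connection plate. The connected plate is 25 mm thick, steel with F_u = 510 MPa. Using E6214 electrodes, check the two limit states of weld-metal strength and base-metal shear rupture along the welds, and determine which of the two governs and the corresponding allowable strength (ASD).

E62XX → F_EXX = 620 MPa.
t_e = 0.707 × 10 = 7.07 mm; L = 240 mm.
Weld metal: R_n/Ω = (1/2.0) × 0.6 × 620 × 7.07 × 240 × 10⁻³ = 315.6 kN.
Base metal (shear rupture): R_n/Ω = (1/2.0) × 0.6 × 510 × 25 × 240 × 10⁻³ = 918 kN.
Governing: weld metal.

R_n/Ω ≈ 316 kN (weld metal governs)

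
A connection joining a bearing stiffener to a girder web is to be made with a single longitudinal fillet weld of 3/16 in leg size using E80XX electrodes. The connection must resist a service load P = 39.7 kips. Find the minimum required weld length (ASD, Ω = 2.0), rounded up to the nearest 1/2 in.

E80XX → F_EXX = 80 ksi.
Throat t_e = 0.707 × 0.1875 = 0.1326 in.
r_n/Ω = (0.6 × 80 × 0.1326) / 2.0 = 3.181 kip/in.
L_req = P / (r_n/Ω) = 39.7 / 3.181 = 12.48 in total.
Round up → use L = 12.5 in.

L = 12.5 in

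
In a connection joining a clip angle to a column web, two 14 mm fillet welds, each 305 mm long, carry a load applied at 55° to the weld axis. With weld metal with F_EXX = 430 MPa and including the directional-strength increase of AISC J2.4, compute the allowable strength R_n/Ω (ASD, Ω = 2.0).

R_n/Ω ≈ 1070 kN

t_e = 0.707 × 14 = 9.898 mm; A_we = 9.898 × 610 = 6038 mm².
Directional factor: 1.0 + 0.5 sin^1.5(55°) = 1.371.
F_nw = 0.6 × 430 × 1.371 = 353.6 MPa.
R_n/Ω = (353.6 × 6038) / 2.0 × 10⁻³ = 1068 kN.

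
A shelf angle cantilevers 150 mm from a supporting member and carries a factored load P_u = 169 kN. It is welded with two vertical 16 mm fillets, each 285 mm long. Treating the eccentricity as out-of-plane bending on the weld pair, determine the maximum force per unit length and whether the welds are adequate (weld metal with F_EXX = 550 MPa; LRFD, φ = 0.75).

f_max ≈ 982 N/mm; adequate

L_w = 2 × 285 = 570 mm; section modulus (unit throat) S = 2 × L²/6 = 27080 mm².
Direct shear f_v = P/L_w = 169×10³/570 = 296.5 N/mm.
Moment M = P × e = 169×10³ × 150 = 25350000 N·mm; bending f_b = M/S = 936.3 N/mm.
f_max = √(f_v² + f_b²) = √(296.5² + 936.3²) = 982.1 N/mm.
φr_n = 0.75 × 0.6 × 550 × (0.707 × 16) = 2800 N/mm → adequate.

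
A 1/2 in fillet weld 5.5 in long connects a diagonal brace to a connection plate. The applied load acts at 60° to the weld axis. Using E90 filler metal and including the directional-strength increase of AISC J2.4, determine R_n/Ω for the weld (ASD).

R_n/Ω ≈ 73.6 kips

E90XX → F_EXX = 90 ksi.
t_e = 0.707 × 0.5 = 0.3535 in; A_we = 0.3535 × 5.5 = 1.944 in².
Directional factor: 1.0 + 0.5 sin^1.5(60°) = 1.403.
F_nw = 0.6 × 90 × 1.403 = 75.76 ksi.
R_n/Ω = (75.76 × 1.944) / 2.0 = 73.65 kips.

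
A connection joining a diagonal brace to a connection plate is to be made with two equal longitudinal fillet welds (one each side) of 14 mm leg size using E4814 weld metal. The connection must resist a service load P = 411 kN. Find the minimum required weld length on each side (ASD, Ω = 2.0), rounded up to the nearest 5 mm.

E48XX → F_EXX = 480 MPa.
Throat t_e = 0.707 × 14 = 9.898 mm.
r_n/Ω = (0.6 × 480 × 9.898) / 2.0 = 1425 N/mm = 1.425 kN/mm.
L_req = P / (r_n/Ω) = 411 / 1.425 = 288.4 mm total.
Per side: 288.4 / 2 = 144.2 mm.
Round up → use L = 145 mm on each side.

L = 145 mm on each side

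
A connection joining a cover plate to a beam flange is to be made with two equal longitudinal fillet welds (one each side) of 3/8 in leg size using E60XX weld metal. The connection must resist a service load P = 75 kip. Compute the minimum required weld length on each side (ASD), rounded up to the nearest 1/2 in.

E60XX → F_EXX = 60 ksi.
Throat t_e = 0.707 × 0.375 = 0.2651 in.
r_n/Ω = (0.6 × 60 × 0.2651) / 2.0 = 4.772 kip/in.
L_req = P / (r_n/Ω) = 75 / 4.772 = 15.72 in total.
Per side: 15.72 / 2 = 7.858 in.
Round up → use L = 8 in on each side.

L = 8 in on each side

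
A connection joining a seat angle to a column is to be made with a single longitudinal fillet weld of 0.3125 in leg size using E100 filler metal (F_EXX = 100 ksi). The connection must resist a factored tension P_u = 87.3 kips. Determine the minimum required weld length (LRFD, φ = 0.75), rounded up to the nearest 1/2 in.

Throat t_e = 0.707 × 0.3125 = 0.2209 in.
φr_n = 0.75 × 0.6 × 100 × 0.2209 = 9.942 kips/in.
L_req = P_u / φr_n = 87.3 / 9.942 = 8.781 in total.
Round up → use L = 9 in.

L = 9 in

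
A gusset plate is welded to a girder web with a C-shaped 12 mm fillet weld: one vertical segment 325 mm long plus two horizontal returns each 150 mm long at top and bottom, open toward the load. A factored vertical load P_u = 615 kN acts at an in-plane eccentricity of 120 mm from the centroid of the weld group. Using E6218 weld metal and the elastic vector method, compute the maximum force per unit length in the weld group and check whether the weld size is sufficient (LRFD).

f_max ≈ 1940 N/mm; adequate

E62XX → F_EXX = 620 MPa.
Total weld length L_w = 625 mm. Treat welds as unit-width lines.
Centroid: x̄ = 2×150×75 / 625 = 36 mm from the vertical weld.
Polar moment about centroid: J = I_x + I_y = [325³/12 + 2×150×162.5²] + [325×36² + 2(150³/12 + 150×39²)] = 12220000 mm³.
Direct shear f_v = P/L_w = 615×10³ / 625 = 984 N/mm (vertical).
Torsion M = P·e = 615×10³ × 120 = 73800000 N·mm.
Critical point at (x, y) = (114, 162.5) from centroid. f_tx = M·y/J = 981.2 N/mm; f_ty = M·x/J = 688.3 N/mm.
Resultant f_max = √[f_tx² + (f_v + f_ty)²] = √[981.2² + (984 + 688.3)²] = 1939 N/mm.
Capacity per unit length: φr_n = 0.75 × 0.6 × 620 × (0.707 × 12) = 2367 N/mm.
1939 ≤ 2367 → adequate.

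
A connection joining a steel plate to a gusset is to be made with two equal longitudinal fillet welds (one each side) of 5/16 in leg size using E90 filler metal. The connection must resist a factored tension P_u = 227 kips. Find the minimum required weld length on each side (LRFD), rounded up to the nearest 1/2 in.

L = 13 in on each side

E90XX → F_EXX = 90 ksi.
Throat t_e = 0.707 × 0.3125 = 0.2209 in.
φr_n = 0.75 × 0.6 × 90 × 0.2209 = 8.948 kips/in.
L_req = P_u / φr_n = 227 / 8.948 = 25.37 in total.
Per side: 25.37 / 2 = 12.68 in.
Round up → use L = 13 in on each side.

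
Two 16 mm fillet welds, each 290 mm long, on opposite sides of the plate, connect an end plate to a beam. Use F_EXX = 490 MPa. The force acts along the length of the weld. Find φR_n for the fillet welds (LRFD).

φR_n ≈ 1450 kN

Effective throat t_e = 0.707 × 16 = 11.31 mm.
Total length L = 580 mm; A_we = 11.31 × 580 = 6561 mm².
F_nw = 0.6 F_EXX = 0.6 × 490 = 294 MPa.
φR_n = 0.75 × 294 × 6561 × 10⁻³ = 1447 kN.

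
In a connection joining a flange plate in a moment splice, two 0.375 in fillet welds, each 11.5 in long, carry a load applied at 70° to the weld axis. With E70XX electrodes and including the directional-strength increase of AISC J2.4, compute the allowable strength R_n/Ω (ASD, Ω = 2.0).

R_n/Ω ≈ 186 kip

E70XX → F_EXX = 70 ksi.
t_e = 0.707 × 0.375 = 0.2651 in; A_we = 0.2651 × 23 = 6.098 in².
Directional factor: 1.0 + 0.5 sin^1.5(70°) = 1.455.
F_nw = 0.6 × 70 × 1.455 = 61.13 ksi.
R_n/Ω = (61.13 × 6.098) / 2.0 = 186.4 kip.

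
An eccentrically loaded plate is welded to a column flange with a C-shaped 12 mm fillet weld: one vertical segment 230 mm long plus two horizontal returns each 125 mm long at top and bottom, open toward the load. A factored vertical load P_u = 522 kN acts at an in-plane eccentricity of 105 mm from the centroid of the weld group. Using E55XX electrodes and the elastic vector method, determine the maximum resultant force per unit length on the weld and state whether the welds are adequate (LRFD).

E55XX → F_EXX = 550 MPa.
Total weld length L_w = 480 mm. Treat welds as unit-width lines.
Centroid: x̄ = 2×125×62.5 / 480 = 32.55 mm from the vertical weld.
Polar moment about centroid: J = I_x + I_y = [230³/12 + 2×125×115²] + [230×32.55² + 2(125³/12 + 125×29.95²)] = 5114000 mm³.
Direct shear f_v = P/L_w = 522×10³ / 480 = 1088 N/mm (vertical).
Torsion M = P·e = 522×10³ × 105 = 54810000 N·mm.
Critical point at (x, y) = (92.45, 115) from centroid. f_tx = M·y/J = 1233 N/mm; f_ty = M·x/J = 990.9 N/mm.
Resultant f_max = √[f_tx² + (f_v + f_ty)²] = √[1233² + (1088 + 990.9)²] = 2416 N/mm.
Capacity per unit length: φr_n = 0.75 × 0.6 × 550 × (0.707 × 12) = 2100 N/mm.
2416 > 2100 → NOT adequate.

f_max ≈ 2420 N/mm; NOT adequate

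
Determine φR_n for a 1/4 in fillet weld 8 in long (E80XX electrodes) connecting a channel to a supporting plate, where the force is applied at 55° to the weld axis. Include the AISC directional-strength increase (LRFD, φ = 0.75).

φR_n ≈ 69.8 kips

E80XX → F_EXX = 80 ksi.
t_e = 0.707 × 0.25 = 0.1767 in; A_we = 0.1767 × 8 = 1.414 in².
Directional factor: 1.0 + 0.5 sin^1.5(55°) = 1.371.
F_nw = 0.6 × 80 × 1.371 = 65.79 ksi.
φR_n = 0.75 × 65.79 × 1.414 = 69.77 kips.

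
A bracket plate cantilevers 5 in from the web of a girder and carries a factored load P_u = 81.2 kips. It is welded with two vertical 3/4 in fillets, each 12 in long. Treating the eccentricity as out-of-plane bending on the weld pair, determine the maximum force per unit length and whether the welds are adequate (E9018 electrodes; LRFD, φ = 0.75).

f_max ≈ 9.11 kip/in; adequate

E90XX → F_EXX = 90 ksi.
L_w = 2 × 12 = 24 in; section modulus (unit throat) S = 2 × L²/6 = 48 in².
Direct shear f_v = P/L_w = 81.2/24 = 3.383 kip/in.
Moment M = P × e = 81.2 × 5 = 406 kip·in; bending f_b = M/S = 8.458 kip/in.
f_max = √(f_v² + f_b²) = √(3.383² + 8.458²) = 9.11 kip/in.
φr_n = 0.75 × 0.6 × 90 × (0.707 × 0.75) = 21.48 kip/in → adequate.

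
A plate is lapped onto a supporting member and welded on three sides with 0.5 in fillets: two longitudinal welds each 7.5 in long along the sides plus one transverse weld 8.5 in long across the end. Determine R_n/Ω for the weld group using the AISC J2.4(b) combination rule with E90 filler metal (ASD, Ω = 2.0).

E90XX → F_EXX = 90 ksi.
t_e = 0.707 × 0.5 = 0.3535 in.
R_nwl = 0.6 × 90 × 0.3535 × 15 = 286.3 kips (longitudinal, 2 welds).
R_nwt = 0.6 × 90 × 0.3535 × 8.5 = 162.3 kips (transverse, base value).
(i) R_nwl + R_nwt = 448.6 kips; (ii) 0.85 R_nwl + 1.5 R_nwt = 486.8 kips.
R_n = max = 486.8 kips [governs: (ii)]; R_n/Ω = 243.4 kips.

R_n/Ω ≈ 243 kips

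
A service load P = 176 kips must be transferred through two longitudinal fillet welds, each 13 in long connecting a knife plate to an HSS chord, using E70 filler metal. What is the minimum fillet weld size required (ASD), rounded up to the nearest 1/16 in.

E70XX → F_EXX = 70 ksi.
Total weld length L = 26 in.
Required throat t_e = P × Ω / (0.6 F_EXX × L) = 176 × 2.0 / (0.6 × 70 × 26) = 0.3223 in.
Required leg w = t_e / 0.707 = 0.4559 in → use 1/2 in.

w = 1/2 in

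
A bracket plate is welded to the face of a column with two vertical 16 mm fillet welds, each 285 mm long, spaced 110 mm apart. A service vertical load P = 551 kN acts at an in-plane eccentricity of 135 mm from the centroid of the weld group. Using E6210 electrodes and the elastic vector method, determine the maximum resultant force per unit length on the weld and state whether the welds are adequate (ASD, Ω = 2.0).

E62XX → F_EXX = 620 MPa.
Total weld length L_w = 570 mm. Treat welds as unit-width lines.
Polar moment about centroid: J = 2[d³/12 + d(b/2)²] = 2[285³/12 + 285×55²] = 5582000 mm³.
Direct shear f_v = P/L_w = 551×10³ / 570 = 966.7 N/mm (vertical).
Torsion M = P·e = 551×10³ × 135 = 74385000 N·mm.
Critical point at (x, y) = (55, 142.5) from centroid. f_tx = M·y/J = 1899 N/mm; f_ty = M·x/J = 732.9 N/mm.
Resultant f_max = √[f_tx² + (f_v + f_ty)²] = √[1899² + (966.7 + 732.9)²] = 2548 N/mm.
Capacity per unit length: r_n/Ω = (1/2.0) × 0.6 × 620 × (0.707 × 16) = 2104 N/mm.
2548 > 2104 → NOT adequate.

f_max ≈ 2550 N/mm; NOT adequate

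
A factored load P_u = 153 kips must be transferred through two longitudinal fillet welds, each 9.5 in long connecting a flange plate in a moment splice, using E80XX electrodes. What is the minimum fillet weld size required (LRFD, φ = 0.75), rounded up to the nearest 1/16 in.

w = 3/8 in

E80XX → F_EXX = 80 ksi.
Total weld length L = 19 in.
Required throat t_e = P_u / (φ × 0.6 F_EXX × L) = 153 / (0.75 × 0.6 × 80 × 19) = 0.2237 in.
Required leg w = t_e / 0.707 = 0.3164 in → use 3/8 in.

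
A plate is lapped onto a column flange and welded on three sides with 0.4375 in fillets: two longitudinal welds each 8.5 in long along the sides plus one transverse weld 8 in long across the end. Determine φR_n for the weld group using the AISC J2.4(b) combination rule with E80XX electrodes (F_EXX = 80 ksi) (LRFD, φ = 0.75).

t_e = 0.707 × 0.4375 = 0.3093 in.
R_nwl = 0.6 × 80 × 0.3093 × 17 = 252.4 kips (longitudinal, 2 welds).
R_nwt = 0.6 × 80 × 0.3093 × 8 = 118.8 kips (transverse, base value).
(i) R_nwl + R_nwt = 371.2 kips; (ii) 0.85 R_nwl + 1.5 R_nwt = 392.7 kips.
R_n = max = 392.7 kips [governs: (ii)]; φR_n = 294.5 kips.

φR_n ≈ 295 kips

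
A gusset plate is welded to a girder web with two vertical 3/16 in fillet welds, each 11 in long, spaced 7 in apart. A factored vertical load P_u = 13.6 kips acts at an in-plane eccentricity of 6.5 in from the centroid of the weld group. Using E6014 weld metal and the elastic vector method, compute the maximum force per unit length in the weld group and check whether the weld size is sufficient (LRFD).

f_max ≈ 1.59 kip/in; adequate

E60XX → F_EXX = 60 ksi.
Total weld length L_w = 22 in. Treat welds as unit-width lines.
Polar moment about centroid: J = 2[d³/12 + d(b/2)²] = 2[11³/12 + 11×3.5²] = 491.3 in³.
Direct shear f_v = P/L_w = 13.6 / 22 = 0.6182 kip/in (vertical).
Torsion M = P·e = 13.6 × 6.5 = 88.4 kip·in.
Critical point at (x, y) = (3.5, 5.5) from centroid. f_tx = M·y/J = 0.9896 kip/in; f_ty = M·x/J = 0.6297 kip/in.
Resultant f_max = √[f_tx² + (f_v + f_ty)²] = √[0.9896² + (0.6182 + 0.6297)²] = 1.593 kip/in.
Capacity per unit length: φr_n = 0.75 × 0.6 × 60 × (0.707 × 0.1875) = 3.579 kip/in.
1.593 ≤ 3.579 → adequate.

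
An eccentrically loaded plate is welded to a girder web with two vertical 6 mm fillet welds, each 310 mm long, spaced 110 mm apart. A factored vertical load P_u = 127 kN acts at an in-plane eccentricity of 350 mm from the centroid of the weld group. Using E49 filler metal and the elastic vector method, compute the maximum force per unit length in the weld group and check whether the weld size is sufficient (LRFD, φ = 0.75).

f_max ≈ 1150 N/mm; NOT adequate

E49XX → F_EXX = 490 MPa.
Total weld length L_w = 620 mm. Treat welds as unit-width lines.
Polar moment about centroid: J = 2[d³/12 + d(b/2)²] = 2[310³/12 + 310×55²] = 6841000 mm³.
Direct shear f_v = P/L_w = 127×10³ / 620 = 204.8 N/mm (vertical).
Torsion M = P·e = 127×10³ × 350 = 44450000 N·mm.
Critical point at (x, y) = (55, 155) from centroid. f_tx = M·y/J = 1007 N/mm; f_ty = M·x/J = 357.4 N/mm.
Resultant f_max = √[f_tx² + (f_v + f_ty)²] = √[1007² + (204.8 + 357.4)²] = 1153 N/mm.
Capacity per unit length: φr_n = 0.75 × 0.6 × 490 × (0.707 × 6) = 935.4 N/mm.
1153 > 935.4 → NOT adequate.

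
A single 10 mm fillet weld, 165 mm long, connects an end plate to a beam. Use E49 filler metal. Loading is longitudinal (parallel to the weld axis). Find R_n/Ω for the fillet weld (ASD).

R_n/Ω ≈ 171 kN

E49XX → F_EXX = 490 MPa.
Effective throat t_e = 0.707 × 10 = 7.07 mm.
Total length L = 165 mm; A_we = 7.07 × 165 = 1167 mm².
F_nw = 0.6 F_EXX = 0.6 × 490 = 294 MPa.
R_n = 294 × 1167 × 10⁻³ = 343 kN; R_n/Ω = 343/2.0 = 171.5 kN.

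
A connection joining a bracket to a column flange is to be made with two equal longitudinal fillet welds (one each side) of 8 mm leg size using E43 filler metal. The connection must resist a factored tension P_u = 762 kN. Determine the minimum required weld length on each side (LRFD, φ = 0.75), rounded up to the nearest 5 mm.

E43XX → F_EXX = 430 MPa.
Throat t_e = 0.707 × 8 = 5.656 mm.
φr_n = 0.75 × 0.6 × 430 × 5.656 × 10⁻³ = 1.094 kN/mm.
L_req = P_u / φr_n = 762 / 1.094 = 696.2 mm total.
Per side: 696.2 / 2 = 348.1 mm.
Round up → use L = 350 mm on each side.

L = 350 mm on each side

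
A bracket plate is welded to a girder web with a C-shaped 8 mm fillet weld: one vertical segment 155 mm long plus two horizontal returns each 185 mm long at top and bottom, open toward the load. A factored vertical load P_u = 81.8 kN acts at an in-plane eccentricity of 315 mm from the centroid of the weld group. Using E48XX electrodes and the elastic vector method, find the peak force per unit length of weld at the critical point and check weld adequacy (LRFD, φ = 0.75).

f_max ≈ 948 N/mm; adequate

E48XX → F_EXX = 480 MPa.
Total weld length L_w = 525 mm. Treat welds as unit-width lines.
Centroid: x̄ = 2×185×92.5 / 525 = 65.19 mm from the vertical weld.
Polar moment about centroid: J = I_x + I_y = [155³/12 + 2×185×77.5²] + [155×65.19² + 2(185³/12 + 185×27.31²)] = 4523000 mm³.
Direct shear f_v = P/L_w = 81.8×10³ / 525 = 155.8 N/mm (vertical).
Torsion M = P·e = 81.8×10³ × 315 = 25767000 N·mm.
Critical point at (x, y) = (119.8, 77.5) from centroid. f_tx = M·y/J = 441.5 N/mm; f_ty = M·x/J = 682.6 N/mm.
Resultant f_max = √[f_tx² + (f_v + f_ty)²] = √[441.5² + (155.8 + 682.6)²] = 947.6 N/mm.
Capacity per unit length: φr_n = 0.75 × 0.6 × 480 × (0.707 × 8) = 1222 N/mm.
947.6 ≤ 1222 → adequate.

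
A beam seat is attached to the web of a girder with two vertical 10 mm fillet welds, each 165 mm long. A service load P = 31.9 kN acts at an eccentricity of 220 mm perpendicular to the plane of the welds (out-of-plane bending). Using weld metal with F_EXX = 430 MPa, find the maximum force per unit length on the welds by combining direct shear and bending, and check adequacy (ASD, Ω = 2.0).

L_w = 2 × 165 = 330 mm; section modulus (unit throat) S = 2 × L²/6 = 9075 mm².
Direct shear f_v = P/L_w = 31.9×10³/330 = 96.67 N/mm.
Moment M = P × e = 31.9×10³ × 220 = 7018000 N·mm; bending f_b = M/S = 773.3 N/mm.
f_max = √(f_v² + f_b²) = √(96.67² + 773.3²) = 779.4 N/mm.
r_n/Ω = (1/2.0) × 0.6 × 430 × (0.707 × 10) = 912 N/mm → adequate.

f_max ≈ 779 N/mm; adequate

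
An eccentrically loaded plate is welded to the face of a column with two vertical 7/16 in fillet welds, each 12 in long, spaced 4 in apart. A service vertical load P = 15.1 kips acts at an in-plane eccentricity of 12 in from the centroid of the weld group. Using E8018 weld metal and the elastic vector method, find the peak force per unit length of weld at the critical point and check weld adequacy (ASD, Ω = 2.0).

E80XX → F_EXX = 80 ksi.
Total weld length L_w = 24 in. Treat welds as unit-width lines.
Polar moment about centroid: J = 2[d³/12 + d(b/2)²] = 2[12³/12 + 12×2²] = 384 in³.
Direct shear f_v = P/L_w = 15.1 / 24 = 0.6292 kip/in (vertical).
Torsion M = P·e = 15.1 × 12 = 181.2 kip·in.
Critical point at (x, y) = (2, 6) from centroid. f_tx = M·y/J = 2.831 kip/in; f_ty = M·x/J = 0.9437 kip/in.
Resultant f_max = √[f_tx² + (f_v + f_ty)²] = √[2.831² + (0.6292 + 0.9437)²] = 3.239 kip/in.
Capacity per unit length: r_n/Ω = (1/2.0) × 0.6 × 80 × (0.707 × 0.4375) = 7.423 kip/in.
3.239 ≤ 7.423 → adequate.

f_max ≈ 3.24 kip/in; adequate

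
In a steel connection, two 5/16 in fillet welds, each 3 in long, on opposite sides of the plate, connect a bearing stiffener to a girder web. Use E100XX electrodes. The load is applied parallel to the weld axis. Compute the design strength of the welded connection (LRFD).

φR_n ≈ 59.7 kips

E100XX → F_EXX = 100 ksi.
Effective throat t_e = 0.707 × 0.3125 = 0.2209 in.
Total length L = 6 in; A_we = 0.2209 × 6 = 1.326 in².
F_nw = 0.6 F_EXX = 0.6 × 100 = 60 ksi.
φR_n = 0.75 × 60 × 1.326 = 59.65 kips.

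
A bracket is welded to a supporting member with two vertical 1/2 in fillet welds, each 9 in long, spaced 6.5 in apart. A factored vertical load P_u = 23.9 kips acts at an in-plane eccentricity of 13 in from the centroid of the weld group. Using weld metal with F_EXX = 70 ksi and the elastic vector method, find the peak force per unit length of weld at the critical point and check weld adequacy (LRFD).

Total weld length L_w = 18 in. Treat welds as unit-width lines.
Polar moment about centroid: J = 2[d³/12 + d(b/2)²] = 2[9³/12 + 9×3.25²] = 311.6 in³.
Direct shear f_v = P/L_w = 23.9 / 18 = 1.328 kip/in (vertical).
Torsion M = P·e = 23.9 × 13 = 310.7 kip·in.
Critical point at (x, y) = (3.25, 4.5) from centroid. f_tx = M·y/J = 4.487 kip/in; f_ty = M·x/J = 3.24 kip/in.
Resultant f_max = √[f_tx² + (f_v + f_ty)²] = √[4.487² + (1.328 + 3.24)²] = 6.403 kip/in.
Capacity per unit length: φr_n = 0.75 × 0.6 × 70 × (0.707 × 0.5) = 11.14 kip/in.
6.403 ≤ 11.14 → adequate.

f_max ≈ 6.4 kip/in; adequate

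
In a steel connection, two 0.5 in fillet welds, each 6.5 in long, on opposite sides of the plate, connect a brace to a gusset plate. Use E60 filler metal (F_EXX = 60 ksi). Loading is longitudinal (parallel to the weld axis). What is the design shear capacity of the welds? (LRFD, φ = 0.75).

Effective throat t_e = 0.707 × 0.5 = 0.3535 in.
Total length L = 13 in; A_we = 0.3535 × 13 = 4.595 in².
F_nw = 0.6 F_EXX = 0.6 × 60 = 36 ksi.
φR_n = 0.75 × 36 × 4.595 = 124.1 kip.

φR_n ≈ 124 kip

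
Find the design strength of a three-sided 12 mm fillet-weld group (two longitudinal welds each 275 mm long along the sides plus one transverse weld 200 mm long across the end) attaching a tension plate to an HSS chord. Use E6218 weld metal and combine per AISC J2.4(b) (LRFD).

φR_n ≈ 1820 kN

E62XX → F_EXX = 620 MPa.
t_e = 0.707 × 12 = 8.484 mm.
R_nwl = 0.6 × 620 × 8.484 × 550 × 10⁻³ = 1736 kN (longitudinal, 2 welds).
R_nwt = 0.6 × 620 × 8.484 × 200 × 10⁻³ = 631.2 kN (transverse, base value).
(i) R_nwl + R_nwt = 2367 kN; (ii) 0.85 R_nwl + 1.5 R_nwt = 2422 kN.
R_n = max = 2422 kN [governs: (ii)]; φR_n = 1817 kN.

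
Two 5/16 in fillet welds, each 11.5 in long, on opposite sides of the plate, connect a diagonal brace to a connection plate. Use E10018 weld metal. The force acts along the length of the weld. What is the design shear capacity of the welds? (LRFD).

φR_n ≈ 229 kip

E100XX → F_EXX = 100 ksi.
Effective throat t_e = 0.707 × 0.3125 = 0.2209 in.
Total length L = 23 in; A_we = 0.2209 × 23 = 5.082 in².
F_nw = 0.6 F_EXX = 0.6 × 100 = 60 ksi.
φR_n = 0.75 × 60 × 5.082 = 228.7 kip.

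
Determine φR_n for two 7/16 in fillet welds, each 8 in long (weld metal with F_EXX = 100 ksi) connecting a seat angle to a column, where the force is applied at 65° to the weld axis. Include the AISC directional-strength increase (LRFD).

t_e = 0.707 × 0.4375 = 0.3093 in; A_we = 0.3093 × 16 = 4.949 in².
Directional factor: 1.0 + 0.5 sin^1.5(65°) = 1.431.
F_nw = 0.6 × 100 × 1.431 = 85.88 ksi.
φR_n = 0.75 × 85.88 × 4.949 = 318.8 kips.

φR_n ≈ 319 kips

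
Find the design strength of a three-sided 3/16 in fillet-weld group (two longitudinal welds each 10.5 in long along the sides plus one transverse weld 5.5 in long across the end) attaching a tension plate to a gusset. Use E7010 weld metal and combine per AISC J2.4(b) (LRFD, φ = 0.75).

φR_n ≈ 111 kips

E70XX → F_EXX = 70 ksi.
t_e = 0.707 × 0.1875 = 0.1326 in.
R_nwl = 0.6 × 70 × 0.1326 × 21 = 116.9 kips (longitudinal, 2 welds).
R_nwt = 0.6 × 70 × 0.1326 × 5.5 = 30.62 kips (transverse, base value).
(i) R_nwl + R_nwt = 147.5 kips; (ii) 0.85 R_nwl + 1.5 R_nwt = 145.3 kips.
R_n = max = 147.5 kips [governs: (i)]; φR_n = 110.7 kips.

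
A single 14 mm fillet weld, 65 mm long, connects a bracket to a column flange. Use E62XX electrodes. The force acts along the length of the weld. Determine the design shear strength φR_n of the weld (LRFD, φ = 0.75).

E62XX → F_EXX = 620 MPa.
Effective throat t_e = 0.707 × 14 = 9.898 mm.
Total length L = 65 mm; A_we = 9.898 × 65 = 643.4 mm².
F_nw = 0.6 F_EXX = 0.6 × 620 = 372 MPa.
φR_n = 0.75 × 372 × 643.4 × 10⁻³ = 179.5 kN.

φR_n ≈ 180 kN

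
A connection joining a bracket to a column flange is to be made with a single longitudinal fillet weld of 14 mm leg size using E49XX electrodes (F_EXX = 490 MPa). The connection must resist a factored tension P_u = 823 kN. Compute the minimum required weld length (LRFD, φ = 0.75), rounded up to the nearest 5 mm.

Throat t_e = 0.707 × 14 = 9.898 mm.
φr_n = 0.75 × 0.6 × 490 × 9.898 × 10⁻³ = 2.183 kN/mm.
L_req = P_u / φr_n = 823 / 2.183 = 377.1 mm total.
Round up → use L = 380 mm.

L = 380 mm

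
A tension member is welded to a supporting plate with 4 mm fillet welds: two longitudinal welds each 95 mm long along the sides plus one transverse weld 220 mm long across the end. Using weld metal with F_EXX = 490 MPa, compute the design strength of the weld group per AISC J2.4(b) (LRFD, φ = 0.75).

φR_n ≈ 306 kN

t_e = 0.707 × 4 = 2.828 mm.
R_nwl = 0.6 × 490 × 2.828 × 190 × 10⁻³ = 158 kN (longitudinal, 2 welds).
R_nwt = 0.6 × 490 × 2.828 × 220 × 10⁻³ = 182.9 kN (transverse, base value).
(i) R_nwl + R_nwt = 340.9 kN; (ii) 0.85 R_nwl + 1.5 R_nwt = 408.6 kN.
R_n = max = 408.6 kN [governs: (ii)]; φR_n = 306.5 kN.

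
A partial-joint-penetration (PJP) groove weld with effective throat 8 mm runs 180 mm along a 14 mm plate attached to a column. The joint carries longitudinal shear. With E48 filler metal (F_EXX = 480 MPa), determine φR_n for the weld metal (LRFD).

Effective throat (given) t_e = 8 mm.
A_we = 8 × 180 = 1440 mm².
F_nw = 0.6 F_EXX = 288 MPa.
φR_n = 0.75 × 288 × 1440 × 10⁻³ = 311 kN.

φR_n ≈ 311 kN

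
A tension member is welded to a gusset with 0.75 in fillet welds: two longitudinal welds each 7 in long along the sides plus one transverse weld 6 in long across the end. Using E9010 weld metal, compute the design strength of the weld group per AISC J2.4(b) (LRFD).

E90XX → F_EXX = 90 ksi.
t_e = 0.707 × 0.75 = 0.5302 in.
R_nwl = 0.6 × 90 × 0.5302 × 14 = 400.9 kip (longitudinal, 2 welds).
R_nwt = 0.6 × 90 × 0.5302 × 6 = 171.8 kip (transverse, base value).
(i) R_nwl + R_nwt = 572.7 kip; (ii) 0.85 R_nwl + 1.5 R_nwt = 598.4 kip.
R_n = max = 598.4 kip [governs: (ii)]; φR_n = 448.8 kip.

φR_n ≈ 449 kip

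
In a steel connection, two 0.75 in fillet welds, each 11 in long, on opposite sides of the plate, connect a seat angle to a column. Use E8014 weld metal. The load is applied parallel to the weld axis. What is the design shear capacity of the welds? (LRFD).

φR_n ≈ 420 kip

E80XX → F_EXX = 80 ksi.
Effective throat t_e = 0.707 × 0.75 = 0.5302 in.
Total length L = 22 in; A_we = 0.5302 × 22 = 11.67 in².
F_nw = 0.6 F_EXX = 0.6 × 80 = 48 ksi.
φR_n = 0.75 × 48 × 11.67 = 420 kip.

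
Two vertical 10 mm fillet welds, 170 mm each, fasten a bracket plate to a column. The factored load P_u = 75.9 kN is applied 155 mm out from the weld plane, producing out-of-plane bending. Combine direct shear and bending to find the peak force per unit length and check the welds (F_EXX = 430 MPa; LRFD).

f_max ≈ 1240 N/mm; adequate

L_w = 2 × 170 = 340 mm; section modulus (unit throat) S = 2 × L²/6 = 9633 mm².
Direct shear f_v = P/L_w = 75.9×10³/340 = 223.2 N/mm.
Moment M = P × e = 75.9×10³ × 155 = 11764000 N·mm; bending f_b = M/S = 1221 N/mm.
f_max = √(f_v² + f_b²) = √(223.2² + 1221²) = 1241 N/mm.
φr_n = 0.75 × 0.6 × 430 × (0.707 × 10) = 1368 N/mm → adequate.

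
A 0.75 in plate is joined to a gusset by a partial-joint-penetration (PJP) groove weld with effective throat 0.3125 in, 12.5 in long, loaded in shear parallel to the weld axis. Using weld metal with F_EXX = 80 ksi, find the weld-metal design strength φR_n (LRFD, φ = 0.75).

φR_n ≈ 141 kips

Effective throat (given) t_e = 0.3125 in.
A_we = 0.3125 × 12.5 = 3.906 in².
F_nw = 0.6 F_EXX = 48 ksi.
φR_n = 0.75 × 48 × 3.906 = 140.6 kips.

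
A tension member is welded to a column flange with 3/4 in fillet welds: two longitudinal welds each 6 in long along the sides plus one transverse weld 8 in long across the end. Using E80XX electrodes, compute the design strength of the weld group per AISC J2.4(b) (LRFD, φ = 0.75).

φR_n ≈ 424 kip

E80XX → F_EXX = 80 ksi.
t_e = 0.707 × 0.75 = 0.5302 in.
R_nwl = 0.6 × 80 × 0.5302 × 12 = 305.4 kip (longitudinal, 2 welds).
R_nwt = 0.6 × 80 × 0.5302 × 8 = 203.6 kip (transverse, base value).
(i) R_nwl + R_nwt = 509 kip; (ii) 0.85 R_nwl + 1.5 R_nwt = 565 kip.
R_n = max = 565 kip [governs: (ii)]; φR_n = 423.8 kip.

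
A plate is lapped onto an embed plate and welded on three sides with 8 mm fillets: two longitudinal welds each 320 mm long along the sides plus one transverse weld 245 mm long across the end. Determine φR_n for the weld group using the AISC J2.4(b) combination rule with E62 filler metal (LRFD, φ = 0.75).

E62XX → F_EXX = 620 MPa.
t_e = 0.707 × 8 = 5.656 mm.
R_nwl = 0.6 × 620 × 5.656 × 640 × 10⁻³ = 1347 kN (longitudinal, 2 welds).
R_nwt = 0.6 × 620 × 5.656 × 245 × 10⁻³ = 515.5 kN (transverse, base value).
(i) R_nwl + R_nwt = 1862 kN; (ii) 0.85 R_nwl + 1.5 R_nwt = 1918 kN.
R_n = max = 1918 kN [governs: (ii)]; φR_n = 1438 kN.

φR_n ≈ 1440 kN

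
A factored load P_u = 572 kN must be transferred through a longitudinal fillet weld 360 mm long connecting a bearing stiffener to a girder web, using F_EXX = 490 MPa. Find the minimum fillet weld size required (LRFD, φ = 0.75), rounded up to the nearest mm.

w = 11 mm

Total weld length L = 360 mm.
Required throat t_e = P_u / (φ × 0.6 F_EXX × L) = 572 / (0.75 × 0.6 × 490 × 360 × 10⁻³) = 7.206 mm.
Required leg w = t_e / 0.707 = 10.19 mm → use 11 mm.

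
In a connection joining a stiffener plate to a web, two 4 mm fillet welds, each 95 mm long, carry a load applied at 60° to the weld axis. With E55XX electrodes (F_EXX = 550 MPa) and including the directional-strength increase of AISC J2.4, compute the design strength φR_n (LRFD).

t_e = 0.707 × 4 = 2.828 mm; A_we = 2.828 × 190 = 537.3 mm².
Directional factor: 1.0 + 0.5 sin^1.5(60°) = 1.403.
F_nw = 0.6 × 550 × 1.403 = 463 MPa.
φR_n = 0.75 × 463 × 537.3 × 10⁻³ = 186.6 kN.

φR_n ≈ 187 kN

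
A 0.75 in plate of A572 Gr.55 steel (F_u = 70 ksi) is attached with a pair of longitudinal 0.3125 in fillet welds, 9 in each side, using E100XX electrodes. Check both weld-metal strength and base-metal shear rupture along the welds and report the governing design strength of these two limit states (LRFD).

E100XX → F_EXX = 100 ksi.
t_e = 0.707 × 0.3125 = 0.2209 in; L = 18 in.
Weld metal: φR_n = 0.75 × 0.6 × 100 × 0.2209 × 18 = 179 kip.
Base metal (shear rupture): φR_n = 0.75 × 0.6 × 70 × 0.75 × 18 = 425.2 kip.
Governing: weld metal.

φR_n ≈ 179 kip (weld metal governs)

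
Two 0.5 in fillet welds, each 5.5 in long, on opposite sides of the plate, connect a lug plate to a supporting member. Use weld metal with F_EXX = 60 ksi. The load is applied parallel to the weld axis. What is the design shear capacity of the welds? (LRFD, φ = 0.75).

φR_n ≈ 105 kips

Effective throat t_e = 0.707 × 0.5 = 0.3535 in.
Total length L = 11 in; A_we = 0.3535 × 11 = 3.888 in².
F_nw = 0.6 F_EXX = 0.6 × 60 = 36 ksi.
φR_n = 0.75 × 36 × 3.888 = 105 kips.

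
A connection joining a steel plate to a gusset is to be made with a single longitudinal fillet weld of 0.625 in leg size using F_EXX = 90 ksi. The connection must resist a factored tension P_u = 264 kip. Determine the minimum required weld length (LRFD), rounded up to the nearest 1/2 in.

L = 15 in

Throat t_e = 0.707 × 0.625 = 0.4419 in.
φr_n = 0.75 × 0.6 × 90 × 0.4419 = 17.9 kip/in.
L_req = P_u / φr_n = 264 / 17.9 = 14.75 in total.
Round up → use L = 15 in.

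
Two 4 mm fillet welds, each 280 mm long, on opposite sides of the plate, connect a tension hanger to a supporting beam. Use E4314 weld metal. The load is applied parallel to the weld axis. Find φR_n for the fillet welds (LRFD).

E43XX → F_EXX = 430 MPa.
Effective throat t_e = 0.707 × 4 = 2.828 mm.
Total length L = 560 mm; A_we = 2.828 × 560 = 1584 mm².
F_nw = 0.6 F_EXX = 0.6 × 430 = 258 MPa.
φR_n = 0.75 × 258 × 1584 × 10⁻³ = 306.4 kN.

φR_n ≈ 306 kN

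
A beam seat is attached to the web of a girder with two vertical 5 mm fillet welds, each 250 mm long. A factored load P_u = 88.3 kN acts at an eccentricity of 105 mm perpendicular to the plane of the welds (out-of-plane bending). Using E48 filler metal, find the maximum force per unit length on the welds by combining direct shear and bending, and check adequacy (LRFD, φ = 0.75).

f_max ≈ 479 N/mm; adequate

E48XX → F_EXX = 480 MPa.
L_w = 2 × 250 = 500 mm; section modulus (unit throat) S = 2 × L²/6 = 20830 mm².
Direct shear f_v = P/L_w = 88.3×10³/500 = 176.6 N/mm.
Moment M = P × e = 88.3×10³ × 105 = 9271500 N·mm; bending f_b = M/S = 445 N/mm.
f_max = √(f_v² + f_b²) = √(176.6² + 445²) = 478.8 N/mm.
φr_n = 0.75 × 0.6 × 480 × (0.707 × 5) = 763.6 N/mm → adequate.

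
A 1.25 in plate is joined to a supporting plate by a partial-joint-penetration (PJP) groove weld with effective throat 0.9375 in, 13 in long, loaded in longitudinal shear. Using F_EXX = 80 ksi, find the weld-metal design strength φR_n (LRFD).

φR_n ≈ 439 kip

Effective throat (given) t_e = 0.9375 in.
A_we = 0.9375 × 13 = 12.19 in².
F_nw = 0.6 F_EXX = 48 ksi.
φR_n = 0.75 × 48 × 12.19 = 438.8 kip.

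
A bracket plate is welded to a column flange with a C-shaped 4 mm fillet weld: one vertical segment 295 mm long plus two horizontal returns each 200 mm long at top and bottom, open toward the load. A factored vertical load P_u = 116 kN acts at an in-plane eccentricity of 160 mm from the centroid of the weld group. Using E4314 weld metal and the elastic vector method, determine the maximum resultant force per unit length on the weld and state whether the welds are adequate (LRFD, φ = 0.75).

f_max ≈ 408 N/mm; adequate

E43XX → F_EXX = 430 MPa.
Total weld length L_w = 695 mm. Treat welds as unit-width lines.
Centroid: x̄ = 2×200×100 / 695 = 57.55 mm from the vertical weld.
Polar moment about centroid: J = I_x + I_y = [295³/12 + 2×200×147.5²] + [295×57.55² + 2(200³/12 + 200×42.45²)] = 13870000 mm³.
Direct shear f_v = P/L_w = 116×10³ / 695 = 166.9 N/mm (vertical).
Torsion M = P·e = 116×10³ × 160 = 18560000 N·mm.
Critical point at (x, y) = (142.4, 147.5) from centroid. f_tx = M·y/J = 197.3 N/mm; f_ty = M·x/J = 190.6 N/mm.
Resultant f_max = √[f_tx² + (f_v + f_ty)²] = √[197.3² + (166.9 + 190.6)²] = 408.3 N/mm.
Capacity per unit length: φr_n = 0.75 × 0.6 × 430 × (0.707 × 4) = 547.2 N/mm.
408.3 ≤ 547.2 → adequate.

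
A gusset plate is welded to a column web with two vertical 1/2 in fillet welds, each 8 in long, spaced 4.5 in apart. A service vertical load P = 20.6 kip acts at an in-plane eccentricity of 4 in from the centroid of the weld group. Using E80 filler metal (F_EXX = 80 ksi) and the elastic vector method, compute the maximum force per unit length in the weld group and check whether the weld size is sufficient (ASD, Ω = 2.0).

f_max ≈ 3.11 kip/in; adequate

Total weld length L_w = 16 in. Treat welds as unit-width lines.
Polar moment about centroid: J = 2[d³/12 + d(b/2)²] = 2[8³/12 + 8×2.25²] = 166.3 in³.
Direct shear f_v = P/L_w = 20.6 / 16 = 1.288 kip/in (vertical).
Torsion M = P·e = 20.6 × 4 = 82.4 kip·in.
Critical point at (x, y) = (2.25, 4) from centroid. f_tx = M·y/J = 1.982 kip/in; f_ty = M·x/J = 1.115 kip/in.
Resultant f_max = √[f_tx² + (f_v + f_ty)²] = √[1.982² + (1.288 + 1.115)²] = 3.114 kip/in.
Capacity per unit length: r_n/Ω = (1/2.0) × 0.6 × 80 × (0.707 × 0.5) = 8.484 kip/in.
3.114 ≤ 8.484 → adequate.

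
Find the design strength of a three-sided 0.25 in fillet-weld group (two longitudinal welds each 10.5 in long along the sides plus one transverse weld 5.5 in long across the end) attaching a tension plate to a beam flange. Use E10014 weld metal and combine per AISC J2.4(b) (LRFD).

E100XX → F_EXX = 100 ksi.
t_e = 0.707 × 0.25 = 0.1767 in.
R_nwl = 0.6 × 100 × 0.1767 × 21 = 222.7 kips (longitudinal, 2 welds).
R_nwt = 0.6 × 100 × 0.1767 × 5.5 = 58.33 kips (transverse, base value).
(i) R_nwl + R_nwt = 281 kips; (ii) 0.85 R_nwl + 1.5 R_nwt = 276.8 kips.
R_n = max = 281 kips [governs: (i)]; φR_n = 210.8 kips.

φR_n ≈ 211 kips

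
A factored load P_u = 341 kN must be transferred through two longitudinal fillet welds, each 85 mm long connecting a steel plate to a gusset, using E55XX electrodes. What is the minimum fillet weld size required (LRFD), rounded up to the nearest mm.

w = 12 mm

E55XX → F_EXX = 550 MPa.
Total weld length L = 170 mm.
Required throat t_e = P_u / (φ × 0.6 F_EXX × L) = 341 / (0.75 × 0.6 × 550 × 170 × 10⁻³) = 8.105 mm.
Required leg w = t_e / 0.707 = 11.46 mm → use 12 mm.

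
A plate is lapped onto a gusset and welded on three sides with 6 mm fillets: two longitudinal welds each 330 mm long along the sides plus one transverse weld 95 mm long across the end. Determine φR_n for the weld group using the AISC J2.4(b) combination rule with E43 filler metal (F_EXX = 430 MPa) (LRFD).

t_e = 0.707 × 6 = 4.242 mm.
R_nwl = 0.6 × 430 × 4.242 × 660 × 10⁻³ = 722.3 kN (longitudinal, 2 welds).
R_nwt = 0.6 × 430 × 4.242 × 95 × 10⁻³ = 104 kN (transverse, base value).
(i) R_nwl + R_nwt = 826.3 kN; (ii) 0.85 R_nwl + 1.5 R_nwt = 769.9 kN.
R_n = max = 826.3 kN [governs: (i)]; φR_n = 619.7 kN.

φR_n ≈ 620 kN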